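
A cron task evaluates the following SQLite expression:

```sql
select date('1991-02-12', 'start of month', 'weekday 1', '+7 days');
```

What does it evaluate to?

1991-02-11

`start of month` rewinds 1991-02-12 to 1991-02-01.
`weekday 1` advances to the next Monday; 1991-02-01 is a Friday, so it moves forward to 1991-02-04.
Advancing 7 more days within February lands on 1991-02-11.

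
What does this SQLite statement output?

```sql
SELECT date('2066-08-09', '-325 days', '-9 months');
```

Applying '-325 days' to 2066-08-09: counting 325 days back gives 2065-09-18.
Adding -9 months to 2065-09-18 gives 2064-12-18.

2064-12-18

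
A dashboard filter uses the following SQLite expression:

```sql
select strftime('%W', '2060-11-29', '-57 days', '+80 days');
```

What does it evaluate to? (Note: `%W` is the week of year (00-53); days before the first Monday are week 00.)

First apply '-57 days', '+80 days': 2060-11-29 → 2060-12-22.
2060-12-22 is a Wednesday. SQLite's %W counts Mondays since the year started; the result is 51.

51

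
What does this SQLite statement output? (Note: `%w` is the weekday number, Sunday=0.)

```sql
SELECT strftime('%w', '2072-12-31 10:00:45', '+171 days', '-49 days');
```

First apply '+171 days', '-49 days': 2072-12-31 10:00:45 → 2073-05-02 10:00:45.
2073-05-02 is a Tuesday; with Sunday=0 that is 2.

2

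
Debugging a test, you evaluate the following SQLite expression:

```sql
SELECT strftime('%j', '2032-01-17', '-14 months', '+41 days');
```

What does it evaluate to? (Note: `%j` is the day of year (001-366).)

362

First apply '-14 months', '+41 days': 2032-01-17 → 2030-12-28.
Day-of-year for 2030-12-28: days since 2030-01-01 inclusive = 362, zero-padded to 362.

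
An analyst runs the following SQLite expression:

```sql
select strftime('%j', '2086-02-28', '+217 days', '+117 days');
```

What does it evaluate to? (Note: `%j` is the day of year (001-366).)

First apply '+217 days', '+117 days': 2086-02-28 → 2087-01-28.
Day-of-year for 2087-01-28: days since 2087-01-01 inclusive = 28, zero-padded to 028.

028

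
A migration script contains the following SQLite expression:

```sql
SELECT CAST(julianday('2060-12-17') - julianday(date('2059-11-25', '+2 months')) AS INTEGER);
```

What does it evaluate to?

Adding +2 months to 2059-11-25 gives 2060-01-25.
6 days remain in January 2060 after the 25th (31 − 25).
Full months from February 2060 through November 2060 contribute their day counts.
Then 17 days into December 2060.
Total: 6 + 29 + 31 + 30 + 31 + 30 + 31 + 31 + 30 + 31 + 30 + 17 = 327.

327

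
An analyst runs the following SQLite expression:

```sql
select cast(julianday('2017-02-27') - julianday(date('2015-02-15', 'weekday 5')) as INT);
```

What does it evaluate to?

`weekday 5` advances to the next Friday; 2015-02-15 is a Sunday, so it moves forward to 2015-02-20.
8 days remain in February 2015 after the 20th (28 − 20).
Full months from March 2015 through January 2017 contribute their day counts.
Then 27 days into February 2017.
Total: 8 + 31 + 30 + 31 + 30 + 31 + 31 + 30 + 31 + 30 + 31 + 31 + 29 + 31 + 30 + 31 + 30 + 31 + 31 + 30 + 31 + 30 + 31 + 31 + 27 = 738.

738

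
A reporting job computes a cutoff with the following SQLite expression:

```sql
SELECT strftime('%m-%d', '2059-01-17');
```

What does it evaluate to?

`%m-%d` extracts the month-day: 01-17.

01-17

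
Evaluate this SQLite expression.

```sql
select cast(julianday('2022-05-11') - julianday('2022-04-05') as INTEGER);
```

25 days remain in April 2022 after the 5th (30 − 5).
Then 11 days into May 2022.
Total: 25 + 11 = 36.

36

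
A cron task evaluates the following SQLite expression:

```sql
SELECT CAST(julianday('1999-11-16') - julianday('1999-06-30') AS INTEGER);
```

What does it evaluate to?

0 days remain in June 1999 after the 30th (30 − 30).
July 1999: 31 days.
August 1999: 31 days.
September 1999: 30 days.
October 1999: 31 days.
Then 16 days into November 1999.
Total: 0 + 31 + 31 + 30 + 31 + 16 = 139.

139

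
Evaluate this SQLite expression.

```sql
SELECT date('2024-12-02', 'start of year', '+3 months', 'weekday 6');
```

`start of year` rewinds 2024-12-02 to 2024-01-01.
Adding +3 months to 2024-01-01 gives 2024-04-01.
`weekday 6` advances to the next Saturday; 2024-04-01 is a Monday, so it moves forward to 2024-04-06.

2024-04-06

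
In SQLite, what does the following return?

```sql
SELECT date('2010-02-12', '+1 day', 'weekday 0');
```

2010-02-14

Advancing 1 more day within February lands on 2010-02-13.
`weekday 0` advances to the next Sunday; 2010-02-13 is a Saturday, so it moves forward to 2010-02-14.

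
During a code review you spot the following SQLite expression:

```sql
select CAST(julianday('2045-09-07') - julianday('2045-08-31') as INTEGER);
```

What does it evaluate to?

7

0 days remain in August 2045 after the 31st (31 − 31).
Then 7 days into September 2045.
Total: 0 + 7 = 7.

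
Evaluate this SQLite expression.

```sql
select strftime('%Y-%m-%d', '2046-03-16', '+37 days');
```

2046-04-22

First apply '+37 days': 2046-03-16 → 2046-04-22.
`%Y-%m-%d` extracts the ISO date: 2046-04-22.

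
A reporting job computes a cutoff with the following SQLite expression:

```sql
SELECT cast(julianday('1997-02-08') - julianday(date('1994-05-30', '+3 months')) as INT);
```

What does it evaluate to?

893

Adding +3 months to 1994-05-30 gives 1994-08-30.
1 day remains in August 1994 after the 30th (31 − 30).
Full months from September 1994 through January 1997 contribute their day counts.
Then 8 days into February 1997.
Total: 1 + 30 + 31 + 30 + 31 + 31 + 28 + 31 + 30 + 31 + 30 + 31 + 31 + 30 + 31 + 30 + 31 + 31 + 29 + 31 + 30 + 31 + 30 + 31 + 31 + 30 + 31 + 30 + 31 + 31 + 8 = 893.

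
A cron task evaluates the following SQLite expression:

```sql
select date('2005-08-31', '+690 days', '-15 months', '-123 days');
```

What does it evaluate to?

2005-12-20

Applying '+690 days' to 2005-08-31: counting 690 days forward gives 2007-07-22.
Adding -15 months to 2007-07-22 gives 2006-04-22.
Applying '-123 days' to 2006-04-22: counting 123 days back gives 2005-12-20.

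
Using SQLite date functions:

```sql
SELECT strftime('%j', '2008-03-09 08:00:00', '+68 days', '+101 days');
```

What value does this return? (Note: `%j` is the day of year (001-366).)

First apply '+68 days', '+101 days': 2008-03-09 08:00:00 → 2008-08-25 08:00:00.
Day-of-year for 2008-08-25: days since 2008-01-01 inclusive = 238, zero-padded to 238.

238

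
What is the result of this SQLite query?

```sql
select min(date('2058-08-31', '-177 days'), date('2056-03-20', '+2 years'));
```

date('2058-08-31', '-177 days') → 2058-03-07.
date('2056-03-20', '+2 years') → 2058-03-20.
Earlier of the two is 2058-03-07.

2058-03-07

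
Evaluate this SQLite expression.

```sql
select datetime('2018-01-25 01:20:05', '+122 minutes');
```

2018-01-25 03:22:05

122 minutes = 2h 2m; +122 minutes from 2018-01-25 01:20:05 is 2018-01-25 03:22:05.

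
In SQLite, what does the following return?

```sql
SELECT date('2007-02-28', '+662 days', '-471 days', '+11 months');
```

2008-08-07

Applying '+662 days' to 2007-02-28: counting 662 days forward gives 2008-12-21.
Applying '-471 days' to 2008-12-21: counting 471 days back gives 2007-09-07.
Adding +11 months to 2007-09-07 gives 2008-08-07.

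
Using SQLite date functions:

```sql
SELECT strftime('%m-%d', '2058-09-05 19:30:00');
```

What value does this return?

09-05

`%m-%d` extracts the month-day: 09-05.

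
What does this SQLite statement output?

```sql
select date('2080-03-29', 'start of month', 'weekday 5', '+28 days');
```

`start of month` rewinds 2080-03-29 to 2080-03-01.
`weekday 5` advances to the next Friday; 2080-03-01 is already a Friday, so it stays at 2080-03-01.
Advancing 28 more days within March lands on 2080-03-29.

2080-03-29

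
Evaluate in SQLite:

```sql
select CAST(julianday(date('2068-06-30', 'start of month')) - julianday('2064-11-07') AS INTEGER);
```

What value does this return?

`start of month` rewinds 2068-06-30 to 2068-06-01.
23 days remain in November 2064 after the 7th (30 − 7).
Full months from December 2064 through May 2068 contribute their day counts.
Then 1 day into June 2068.
Total: 23 + 31 + 31 + 28 + 31 + 30 + 31 + 30 + 31 + 31 + 30 + 31 + 30 + 31 + 31 + 28 + 31 + 30 + 31 + 30 + 31 + 31 + 30 + 31 + 30 + 31 + 31 + 28 + 31 + 30 + 31 + 30 + 31 + 31 + 30 + 31 + 30 + 31 + 31 + 29 + 31 + 30 + 31 + 1 = 1302.

1302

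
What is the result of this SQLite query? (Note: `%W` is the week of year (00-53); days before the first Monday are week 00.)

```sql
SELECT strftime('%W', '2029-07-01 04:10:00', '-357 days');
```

27

First apply '-357 days': 2029-07-01 04:10:00 → 2028-07-09 04:10:00.
2028-07-09 is a Sunday. SQLite's %W counts Mondays since the year started; the result is 27.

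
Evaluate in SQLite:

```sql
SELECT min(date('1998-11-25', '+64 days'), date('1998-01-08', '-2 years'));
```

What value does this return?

1996-01-08

date('1998-11-25', '+64 days') → 1999-01-28.
date('1998-01-08', '-2 years') → 1996-01-08.
Earlier of the two is 1996-01-08.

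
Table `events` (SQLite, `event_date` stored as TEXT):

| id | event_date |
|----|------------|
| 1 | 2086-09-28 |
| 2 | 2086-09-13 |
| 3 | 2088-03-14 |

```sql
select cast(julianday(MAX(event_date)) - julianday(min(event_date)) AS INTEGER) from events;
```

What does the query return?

548

MIN = 2086-09-13, MAX = 2088-03-14.
17 days remain in September 2086 after the 13th (30 − 13).
Full months from October 2086 through February 2088 contribute their day counts.
Then 14 days into March 2088.
Total: 17 + 31 + 30 + 31 + 31 + 28 + 31 + 30 + 31 + 30 + 31 + 31 + 30 + 31 + 30 + 31 + 31 + 29 + 14 = 548.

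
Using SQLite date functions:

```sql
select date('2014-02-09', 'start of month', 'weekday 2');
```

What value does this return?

`start of month` rewinds 2014-02-09 to 2014-02-01.
`weekday 2` advances to the next Tuesday; 2014-02-01 is a Saturday, so it moves forward to 2014-02-04.

2014-02-04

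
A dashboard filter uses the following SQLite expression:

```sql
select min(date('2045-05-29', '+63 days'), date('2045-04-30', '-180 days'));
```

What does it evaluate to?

date('2045-05-29', '+63 days') → 2045-07-31.
date('2045-04-30', '-180 days') → 2044-11-01.
Earlier of the two is 2044-11-01.

2044-11-01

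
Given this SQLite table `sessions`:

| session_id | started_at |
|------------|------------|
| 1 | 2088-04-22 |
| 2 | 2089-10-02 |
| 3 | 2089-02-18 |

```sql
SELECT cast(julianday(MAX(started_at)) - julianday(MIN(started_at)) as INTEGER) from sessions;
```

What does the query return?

528

MIN = 2088-04-22, MAX = 2089-10-02.
8 days remain in April 2088 after the 22nd (30 − 22).
Full months from May 2088 through September 2089 contribute their day counts.
Then 2 days into October 2089.
Total: 8 + 31 + 30 + 31 + 31 + 30 + 31 + 30 + 31 + 31 + 28 + 31 + 30 + 31 + 30 + 31 + 31 + 30 + 2 = 528.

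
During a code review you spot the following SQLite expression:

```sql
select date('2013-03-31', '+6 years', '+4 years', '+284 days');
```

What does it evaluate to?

Adding +6 years to 2013-03-31 gives 2019-03-31.
Adding +4 years to 2019-03-31 gives 2023-03-31.
Applying '+284 days' to 2023-03-31: counting 284 days forward gives 2024-01-09.

2024-01-09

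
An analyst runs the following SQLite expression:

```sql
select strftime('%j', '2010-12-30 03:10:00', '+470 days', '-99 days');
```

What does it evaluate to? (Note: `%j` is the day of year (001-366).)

First apply '+470 days', '-99 days': 2010-12-30 03:10:00 → 2012-01-05 03:10:00.
Day-of-year for 2012-01-05: days since 2012-01-01 inclusive = 5, zero-padded to 005.

005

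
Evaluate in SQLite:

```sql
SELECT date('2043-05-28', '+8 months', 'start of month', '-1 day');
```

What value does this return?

2043-12-31

Adding +8 months to 2043-05-28 gives 2044-01-28.
`start of month` rewinds 2044-01-28 to 2044-01-01.
Going back 1 day from 2044-01-01 reaches 2043-12-31 (last day of December, 31 days).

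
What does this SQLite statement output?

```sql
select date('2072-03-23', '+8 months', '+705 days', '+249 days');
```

2075-07-05

Adding +8 months to 2072-03-23 gives 2072-11-23.
Applying '+705 days' to 2072-11-23: counting 705 days forward gives 2074-10-29.
Applying '+249 days' to 2074-10-29: counting 249 days forward gives 2075-07-05.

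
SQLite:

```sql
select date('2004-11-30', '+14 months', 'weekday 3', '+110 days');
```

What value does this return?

2006-05-22

Adding +14 months to 2004-11-30 gives 2006-01-30.
`weekday 3` advances to the next Wednesday; 2006-01-30 is a Monday, so it moves forward to 2006-02-01.
Applying '+110 days' to 2006-02-01: counting 110 days forward gives 2006-05-22.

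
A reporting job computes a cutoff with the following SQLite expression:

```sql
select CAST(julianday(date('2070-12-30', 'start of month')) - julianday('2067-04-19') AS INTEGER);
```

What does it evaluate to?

1322

`start of month` rewinds 2070-12-30 to 2070-12-01.
11 days remain in April 2067 after the 19th (30 − 19).
Full months from May 2067 through November 2070 contribute their day counts.
Then 1 day into December 2070.
Total: 11 + 31 + 30 + 31 + 31 + 30 + 31 + 30 + 31 + 31 + 29 + 31 + 30 + 31 + 30 + 31 + 31 + 30 + 31 + 30 + 31 + 31 + 28 + 31 + 30 + 31 + 30 + 31 + 31 + 30 + 31 + 30 + 31 + 31 + 28 + 31 + 30 + 31 + 30 + 31 + 31 + 30 + 31 + 30 + 1 = 1322.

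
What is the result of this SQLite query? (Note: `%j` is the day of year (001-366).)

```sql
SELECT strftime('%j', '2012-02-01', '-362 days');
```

First apply '-362 days': 2012-02-01 → 2011-02-04.
Day-of-year for 2011-02-04: days since 2011-01-01 inclusive = 35, zero-padded to 035.

035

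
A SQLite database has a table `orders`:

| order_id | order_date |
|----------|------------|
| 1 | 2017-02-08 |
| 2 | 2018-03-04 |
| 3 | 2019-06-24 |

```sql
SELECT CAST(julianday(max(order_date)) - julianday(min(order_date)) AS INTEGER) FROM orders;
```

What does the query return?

866

MIN = 2017-02-08, MAX = 2019-06-24.
20 days remain in February 2017 after the 8th (28 − 8).
Full months from March 2017 through May 2019 contribute their day counts.
Then 24 days into June 2019.
Total: 20 + 31 + 30 + 31 + 30 + 31 + 31 + 30 + 31 + 30 + 31 + 31 + 28 + 31 + 30 + 31 + 30 + 31 + 31 + 30 + 31 + 30 + 31 + 31 + 28 + 31 + 30 + 31 + 24 = 866.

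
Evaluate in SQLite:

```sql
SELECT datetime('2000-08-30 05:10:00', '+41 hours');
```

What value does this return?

+41 hours from 2000-08-30 05:10:00 is 2000-08-31 22:10:00 (crosses midnight).

2000-08-31 22:10:00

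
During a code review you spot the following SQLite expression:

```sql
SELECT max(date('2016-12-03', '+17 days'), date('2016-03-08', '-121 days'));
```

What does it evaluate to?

2016-12-20

date('2016-12-03', '+17 days') → 2016-12-20.
date('2016-03-08', '-121 days') → 2015-11-08.
Later of the two is 2016-12-20.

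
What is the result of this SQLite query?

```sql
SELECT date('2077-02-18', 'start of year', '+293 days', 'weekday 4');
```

`start of year` rewinds 2077-02-18 to 2077-01-01.
Applying '+293 days' to 2077-01-01: counting 293 days forward gives 2077-10-21.
`weekday 4` advances to the next Thursday; 2077-10-21 is already a Thursday, so it stays at 2077-10-21.

2077-10-21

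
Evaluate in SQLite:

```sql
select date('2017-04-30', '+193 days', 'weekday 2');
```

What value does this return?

2017-11-14

Applying '+193 days' to 2017-04-30: counting 193 days forward gives 2017-11-09.
`weekday 2` advances to the next Tuesday; 2017-11-09 is a Thursday, so it moves forward to 2017-11-14.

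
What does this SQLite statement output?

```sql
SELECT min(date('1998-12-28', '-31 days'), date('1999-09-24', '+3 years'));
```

date('1998-12-28', '-31 days') → 1998-11-27.
date('1999-09-24', '+3 years') → 2002-09-24.
Earlier of the two is 1998-11-27.

1998-11-27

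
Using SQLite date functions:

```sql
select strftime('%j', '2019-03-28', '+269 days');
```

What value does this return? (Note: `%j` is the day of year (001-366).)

First apply '+269 days': 2019-03-28 → 2019-12-22.
Day-of-year for 2019-12-22: days since 2019-01-01 inclusive = 356, zero-padded to 356.

356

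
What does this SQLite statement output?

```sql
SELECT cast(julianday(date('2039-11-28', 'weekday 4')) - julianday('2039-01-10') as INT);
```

325

`weekday 4` advances to the next Thursday; 2039-11-28 is a Monday, so it moves forward to 2039-12-01.
21 days remain in January 2039 after the 10th (31 − 10).
Full months from February 2039 through November 2039 contribute their day counts.
Then 1 day into December 2039.
Total: 21 + 28 + 31 + 30 + 31 + 30 + 31 + 31 + 30 + 31 + 30 + 1 = 325.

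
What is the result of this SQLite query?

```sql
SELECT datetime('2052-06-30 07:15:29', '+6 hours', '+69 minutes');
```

2052-06-30 14:24:29

+6 hours from 2052-06-30 07:15:29 is 2052-06-30 13:15:29.
69 minutes = 1h 9m; +69 minutes from 2052-06-30 13:15:29 is 2052-06-30 14:24:29.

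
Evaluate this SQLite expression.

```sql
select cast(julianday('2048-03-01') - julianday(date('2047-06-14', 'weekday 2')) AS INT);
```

`weekday 2` advances to the next Tuesday; 2047-06-14 is a Friday, so it moves forward to 2047-06-18.
12 days remain in June 2047 after the 18th (30 − 18).
Full months from July 2047 through February 2048 contribute their day counts.
Then 1 day into March 2048.
Total: 12 + 31 + 31 + 30 + 31 + 30 + 31 + 31 + 29 + 1 = 257.

257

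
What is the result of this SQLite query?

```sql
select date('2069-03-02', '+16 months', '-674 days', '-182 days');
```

Adding +16 months to 2069-03-02 gives 2070-07-02.
Applying '-674 days' to 2070-07-02: counting 674 days back gives 2068-08-27.
Applying '-182 days' to 2068-08-27: counting 182 days back gives 2068-02-27.

2068-02-27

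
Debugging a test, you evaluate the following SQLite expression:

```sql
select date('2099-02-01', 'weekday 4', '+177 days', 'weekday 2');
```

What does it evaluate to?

2099-08-04

`weekday 4` advances to the next Thursday; 2099-02-01 is a Sunday, so it moves forward to 2099-02-05.
Applying '+177 days' to 2099-02-05: counting 177 days forward gives 2099-08-01.
`weekday 2` advances to the next Tuesday; 2099-08-01 is a Saturday, so it moves forward to 2099-08-04.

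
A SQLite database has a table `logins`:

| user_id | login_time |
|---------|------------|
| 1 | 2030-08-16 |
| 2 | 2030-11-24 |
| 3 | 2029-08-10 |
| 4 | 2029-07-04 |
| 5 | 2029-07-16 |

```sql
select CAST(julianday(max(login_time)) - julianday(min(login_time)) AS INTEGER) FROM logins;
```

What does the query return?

MIN = 2029-07-04, MAX = 2030-11-24.
27 days remain in July 2029 after the 4th (31 − 4).
Full months from August 2029 through October 2030 contribute their day counts.
Then 24 days into November 2030.
Total: 27 + 31 + 30 + 31 + 30 + 31 + 31 + 28 + 31 + 30 + 31 + 30 + 31 + 31 + 30 + 31 + 24 = 508.

508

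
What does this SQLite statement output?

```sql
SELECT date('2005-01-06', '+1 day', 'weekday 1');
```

Advancing 1 more day within January lands on 2005-01-07.
`weekday 1` advances to the next Monday; 2005-01-07 is a Friday, so it moves forward to 2005-01-10.

2005-01-10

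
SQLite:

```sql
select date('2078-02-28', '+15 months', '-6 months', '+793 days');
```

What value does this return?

2081-01-29

Adding +15 months to 2078-02-28 gives 2079-05-28.
Adding -6 months to 2079-05-28 gives 2078-11-28.
Applying '+793 days' to 2078-11-28: counting 793 days forward gives 2081-01-29.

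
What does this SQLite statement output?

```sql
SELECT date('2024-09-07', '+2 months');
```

2024-11-07

Adding +2 months to 2024-09-07 gives 2024-11-07.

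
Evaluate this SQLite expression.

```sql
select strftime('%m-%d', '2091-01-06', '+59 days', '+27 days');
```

04-02

First apply '+59 days', '+27 days': 2091-01-06 → 2091-04-02.
`%m-%d` extracts the month-day: 04-02.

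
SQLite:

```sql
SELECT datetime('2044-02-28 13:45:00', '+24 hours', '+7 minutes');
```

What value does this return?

2044-02-29 13:52:00

+24 hours from 2044-02-28 13:45:00 is 2044-02-29 13:45:00 (crosses midnight).
+7 minutes from 2044-02-29 13:45:00 is 2044-02-29 13:52:00.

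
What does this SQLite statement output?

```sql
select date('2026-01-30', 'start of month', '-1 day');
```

`start of month` rewinds 2026-01-30 to 2026-01-01.
Going back 1 day from 2026-01-01 reaches 2025-12-31 (last day of December, 31 days).

2025-12-31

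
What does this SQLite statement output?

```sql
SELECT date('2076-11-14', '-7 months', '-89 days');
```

2076-01-16

Adding -7 months to 2076-11-14 gives 2076-04-14.
Applying '-89 days' to 2076-04-14: counting 89 days back gives 2076-01-16.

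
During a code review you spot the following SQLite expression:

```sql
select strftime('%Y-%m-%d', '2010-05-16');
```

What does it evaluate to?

`%Y-%m-%d` extracts the ISO date: 2010-05-16.

2010-05-16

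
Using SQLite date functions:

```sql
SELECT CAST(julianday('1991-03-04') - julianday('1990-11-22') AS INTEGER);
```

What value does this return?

8 days remain in November 1990 after the 22nd (30 − 22).
December 1990: 31 days.
January 1991: 31 days.
February 1991: 28 days.
Then 4 days into March 1991.
Total: 8 + 31 + 31 + 28 + 4 = 102.

102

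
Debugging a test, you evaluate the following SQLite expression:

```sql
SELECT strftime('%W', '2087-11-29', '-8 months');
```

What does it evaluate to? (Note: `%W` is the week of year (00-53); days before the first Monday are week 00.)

First apply '-8 months': 2087-11-29 → 2087-03-29.
2087-03-29 is a Saturday. SQLite's %W counts Mondays since the year started; the result is 12.

12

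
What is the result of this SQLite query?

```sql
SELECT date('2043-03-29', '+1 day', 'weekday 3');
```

Advancing 1 more day within March lands on 2043-03-30.
`weekday 3` advances to the next Wednesday; 2043-03-30 is a Monday, so it moves forward to 2043-04-01.

2043-04-01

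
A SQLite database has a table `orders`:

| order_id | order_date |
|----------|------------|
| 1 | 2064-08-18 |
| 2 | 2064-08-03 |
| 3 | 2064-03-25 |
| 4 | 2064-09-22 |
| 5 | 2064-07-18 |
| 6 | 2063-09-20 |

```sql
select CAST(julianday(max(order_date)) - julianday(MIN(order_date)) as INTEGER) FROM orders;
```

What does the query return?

368

MIN = 2063-09-20, MAX = 2064-09-22.
10 days remain in September 2063 after the 20th (30 − 20).
Full months from October 2063 through August 2064 contribute their day counts.
Then 22 days into September 2064.
Total: 10 + 31 + 30 + 31 + 31 + 29 + 31 + 30 + 31 + 30 + 31 + 31 + 22 = 368.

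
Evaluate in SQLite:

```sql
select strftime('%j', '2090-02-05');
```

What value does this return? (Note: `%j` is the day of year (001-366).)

Day-of-year for 2090-02-05: days since 2090-01-01 inclusive = 36, zero-padded to 036.

036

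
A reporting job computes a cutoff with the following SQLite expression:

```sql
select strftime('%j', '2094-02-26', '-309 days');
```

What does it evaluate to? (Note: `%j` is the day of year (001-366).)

113

First apply '-309 days': 2094-02-26 → 2093-04-23.
Day-of-year for 2093-04-23: days since 2093-01-01 inclusive = 113, zero-padded to 113.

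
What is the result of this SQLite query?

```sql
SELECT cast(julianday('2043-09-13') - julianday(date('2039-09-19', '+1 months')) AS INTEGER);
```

1425

Adding +1 month to 2039-09-19 gives 2039-10-19.
12 days remain in October 2039 after the 19th (31 − 19).
Full months from November 2039 through August 2043 contribute their day counts.
Then 13 days into September 2043.
Total: 12 + 30 + 31 + 31 + 29 + 31 + 30 + 31 + 30 + 31 + 31 + 30 + 31 + 30 + 31 + 31 + 28 + 31 + 30 + 31 + 30 + 31 + 31 + 30 + 31 + 30 + 31 + 31 + 28 + 31 + 30 + 31 + 30 + 31 + 31 + 30 + 31 + 30 + 31 + 31 + 28 + 31 + 30 + 31 + 30 + 31 + 31 + 13 = 1425.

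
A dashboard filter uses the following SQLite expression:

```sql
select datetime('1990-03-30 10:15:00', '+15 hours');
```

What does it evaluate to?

+15 hours from 1990-03-30 10:15:00 is 1990-03-31 01:15:00 (crosses midnight).

1990-03-31 01:15:00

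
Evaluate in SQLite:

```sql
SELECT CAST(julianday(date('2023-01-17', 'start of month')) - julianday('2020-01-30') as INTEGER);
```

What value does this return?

`start of month` rewinds 2023-01-17 to 2023-01-01.
1 day remains in January 2020 after the 30th (31 − 30).
Full months from February 2020 through December 2022 contribute their day counts.
Then 1 day into January 2023.
Total: 1 + 29 + 31 + 30 + 31 + 30 + 31 + 31 + 30 + 31 + 30 + 31 + 31 + 28 + 31 + 30 + 31 + 30 + 31 + 31 + 30 + 31 + 30 + 31 + 31 + 28 + 31 + 30 + 31 + 30 + 31 + 31 + 30 + 31 + 30 + 31 + 1 = 1067.

1067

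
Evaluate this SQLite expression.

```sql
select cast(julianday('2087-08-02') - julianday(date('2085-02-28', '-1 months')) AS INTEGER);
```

916

Adding -1 month to 2085-02-28 gives 2085-01-28.
3 days remain in January 2085 after the 28th (31 − 28).
Full months from February 2085 through July 2087 contribute their day counts.
Then 2 days into August 2087.
Total: 3 + 28 + 31 + 30 + 31 + 30 + 31 + 31 + 30 + 31 + 30 + 31 + 31 + 28 + 31 + 30 + 31 + 30 + 31 + 31 + 30 + 31 + 30 + 31 + 31 + 28 + 31 + 30 + 31 + 30 + 31 + 2 = 916.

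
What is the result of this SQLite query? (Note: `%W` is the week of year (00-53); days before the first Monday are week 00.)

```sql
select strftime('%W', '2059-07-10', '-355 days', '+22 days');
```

First apply '-355 days', '+22 days': 2059-07-10 → 2058-08-11.
2058-08-11 is a Sunday. SQLite's %W counts Mondays since the year started; the result is 31.

31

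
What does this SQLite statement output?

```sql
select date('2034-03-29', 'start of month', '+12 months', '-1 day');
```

2035-02-28

`start of month` rewinds 2034-03-29 to 2034-03-01.
Adding +12 months to 2034-03-01 gives 2035-03-01.
Going back 1 day from 2035-03-01 reaches 2035-02-28 (last day of February, 28 days).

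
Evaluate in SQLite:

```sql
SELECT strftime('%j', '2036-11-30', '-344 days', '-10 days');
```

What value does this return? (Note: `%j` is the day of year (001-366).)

First apply '-344 days', '-10 days': 2036-11-30 → 2035-12-12.
Day-of-year for 2035-12-12: days since 2035-01-01 inclusive = 346, zero-padded to 346.

346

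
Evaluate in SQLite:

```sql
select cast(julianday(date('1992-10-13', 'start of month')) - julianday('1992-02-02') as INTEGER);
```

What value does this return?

242

`start of month` rewinds 1992-10-13 to 1992-10-01.
27 days remain in February 1992 after the 2nd (29 − 2).
Full months from March 1992 through September 1992 contribute their day counts.
Then 1 day into October 1992.
Total: 27 + 31 + 30 + 31 + 30 + 31 + 31 + 30 + 1 = 242.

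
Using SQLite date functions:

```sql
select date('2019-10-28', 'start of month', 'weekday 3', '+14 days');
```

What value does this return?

2019-10-16

`start of month` rewinds 2019-10-28 to 2019-10-01.
`weekday 3` advances to the next Wednesday; 2019-10-01 is a Tuesday, so it moves forward to 2019-10-02.
Advancing 14 more days within October lands on 2019-10-16.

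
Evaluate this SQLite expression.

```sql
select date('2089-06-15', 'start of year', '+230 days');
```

`start of year` rewinds 2089-06-15 to 2089-01-01.
Applying '+230 days' to 2089-01-01: counting 230 days forward gives 2089-08-19.

2089-08-19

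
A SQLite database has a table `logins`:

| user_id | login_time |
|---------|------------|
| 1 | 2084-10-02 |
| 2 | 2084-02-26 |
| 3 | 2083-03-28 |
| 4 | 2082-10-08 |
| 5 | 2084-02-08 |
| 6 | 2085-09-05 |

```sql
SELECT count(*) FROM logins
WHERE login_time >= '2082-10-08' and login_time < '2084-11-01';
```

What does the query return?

Rows in [2082-10-08, 2084-11-01): 2084-10-02, 2084-02-26, 2083-03-28, 2082-10-08, 2084-02-08 → 5 rows.

5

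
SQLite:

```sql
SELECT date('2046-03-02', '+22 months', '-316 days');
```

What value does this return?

Adding +22 months to 2046-03-02 gives 2048-01-02.
Applying '-316 days' to 2048-01-02: counting 316 days back gives 2047-02-20.

2047-02-20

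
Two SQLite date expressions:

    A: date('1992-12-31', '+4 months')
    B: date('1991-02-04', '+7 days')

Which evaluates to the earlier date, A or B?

B

A = 1993-05-01.
B = 1991-02-11.
B is earlier.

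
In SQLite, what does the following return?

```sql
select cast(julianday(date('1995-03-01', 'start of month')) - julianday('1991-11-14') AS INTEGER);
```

`start of month` rewinds 1995-03-01 to 1995-03-01.
16 days remain in November 1991 after the 14th (30 − 14).
Full months from December 1991 through February 1995 contribute their day counts.
Then 1 day into March 1995.
Total: 16 + 31 + 31 + 29 + 31 + 30 + 31 + 30 + 31 + 31 + 30 + 31 + 30 + 31 + 31 + 28 + 31 + 30 + 31 + 30 + 31 + 31 + 30 + 31 + 30 + 31 + 31 + 28 + 31 + 30 + 31 + 30 + 31 + 31 + 30 + 31 + 30 + 31 + 31 + 28 + 1 = 1203.

1203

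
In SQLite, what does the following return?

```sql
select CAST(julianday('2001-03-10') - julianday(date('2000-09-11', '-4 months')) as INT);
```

303

Adding -4 months to 2000-09-11 gives 2000-05-11.
20 days remain in May 2000 after the 11th (31 − 11).
Full months from June 2000 through February 2001 contribute their day counts.
Then 10 days into March 2001.
Total: 20 + 30 + 31 + 31 + 30 + 31 + 30 + 31 + 31 + 28 + 10 = 303.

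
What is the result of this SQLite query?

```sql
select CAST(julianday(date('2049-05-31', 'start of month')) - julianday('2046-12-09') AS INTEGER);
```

874

`start of month` rewinds 2049-05-31 to 2049-05-01.
22 days remain in December 2046 after the 9th (31 − 9).
Full months from January 2047 through April 2049 contribute their day counts.
Then 1 day into May 2049.
Total: 22 + 31 + 28 + 31 + 30 + 31 + 30 + 31 + 31 + 30 + 31 + 30 + 31 + 31 + 29 + 31 + 30 + 31 + 30 + 31 + 31 + 30 + 31 + 30 + 31 + 31 + 28 + 31 + 30 + 1 = 874.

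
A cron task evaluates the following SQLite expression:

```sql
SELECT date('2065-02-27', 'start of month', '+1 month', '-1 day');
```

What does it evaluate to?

2065-02-28

`start of month` rewinds 2065-02-27 to 2065-02-01.
Adding +1 month to 2065-02-01 gives 2065-03-01.
Going back 1 day from 2065-03-01 reaches 2065-02-28 (last day of February, 28 days).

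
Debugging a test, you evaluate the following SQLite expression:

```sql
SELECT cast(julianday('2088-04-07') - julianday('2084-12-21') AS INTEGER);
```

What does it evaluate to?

10 days remain in December 2084 after the 21st (31 − 21).
Full months from January 2085 through March 2088 contribute their day counts.
Then 7 days into April 2088.
Total: 10 + 31 + 28 + 31 + 30 + 31 + 30 + 31 + 31 + 30 + 31 + 30 + 31 + 31 + 28 + 31 + 30 + 31 + 30 + 31 + 31 + 30 + 31 + 30 + 31 + 31 + 28 + 31 + 30 + 31 + 30 + 31 + 31 + 30 + 31 + 30 + 31 + 31 + 29 + 31 + 7 = 1203.

1203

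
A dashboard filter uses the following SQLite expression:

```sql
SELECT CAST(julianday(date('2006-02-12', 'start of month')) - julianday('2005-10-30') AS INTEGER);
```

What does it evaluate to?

`start of month` rewinds 2006-02-12 to 2006-02-01.
1 day remains in October 2005 after the 30th (31 − 30).
November 2005: 30 days.
December 2005: 31 days.
January 2006: 31 days.
Then 1 day into February 2006.
Total: 1 + 30 + 31 + 31 + 1 = 94.

94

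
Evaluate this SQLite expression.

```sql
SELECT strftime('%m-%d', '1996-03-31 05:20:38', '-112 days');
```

First apply '-112 days': 1996-03-31 05:20:38 → 1995-12-10 05:20:38.
`%m-%d` extracts the month-day: 12-10.

12-10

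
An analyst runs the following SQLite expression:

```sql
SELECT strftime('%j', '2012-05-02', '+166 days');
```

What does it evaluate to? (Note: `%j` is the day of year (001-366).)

First apply '+166 days': 2012-05-02 → 2012-10-15.
Day-of-year for 2012-10-15: days since 2012-01-01 inclusive = 289, zero-padded to 289.

289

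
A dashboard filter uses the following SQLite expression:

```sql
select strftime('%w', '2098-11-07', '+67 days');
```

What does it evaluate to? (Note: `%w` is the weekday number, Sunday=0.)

First apply '+67 days': 2098-11-07 → 2099-01-13.
2099-01-13 is a Tuesday; with Sunday=0 that is 2.

2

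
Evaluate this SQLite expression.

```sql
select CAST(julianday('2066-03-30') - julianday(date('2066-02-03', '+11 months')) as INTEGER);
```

-279

Adding +11 months to 2066-02-03 gives 2067-01-03.
1 day remains in March 2066 after the 30th (31 − 30).
Full months from April 2066 through December 2066 contribute their day counts.
Then 3 days into January 2067.
Total: 1 + 30 + 31 + 30 + 31 + 31 + 30 + 31 + 30 + 31 + 3 = 279.
The subtraction is earlier − later, so the result is −279 → -279.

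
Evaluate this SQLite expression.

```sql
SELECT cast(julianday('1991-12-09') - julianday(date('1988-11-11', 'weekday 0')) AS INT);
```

`weekday 0` advances to the next Sunday; 1988-11-11 is a Friday, so it moves forward to 1988-11-13.
17 days remain in November 1988 after the 13th (30 − 13).
Full months from December 1988 through November 1991 contribute their day counts.
Then 9 days into December 1991.
Total: 17 + 31 + 31 + 28 + 31 + 30 + 31 + 30 + 31 + 31 + 30 + 31 + 30 + 31 + 31 + 28 + 31 + 30 + 31 + 30 + 31 + 31 + 30 + 31 + 30 + 31 + 31 + 28 + 31 + 30 + 31 + 30 + 31 + 31 + 30 + 31 + 30 + 9 = 1121.

1121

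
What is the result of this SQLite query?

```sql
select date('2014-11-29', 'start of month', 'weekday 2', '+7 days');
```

2014-11-11

`start of month` rewinds 2014-11-29 to 2014-11-01.
`weekday 2` advances to the next Tuesday; 2014-11-01 is a Saturday, so it moves forward to 2014-11-04.
Advancing 7 more days within November lands on 2014-11-11.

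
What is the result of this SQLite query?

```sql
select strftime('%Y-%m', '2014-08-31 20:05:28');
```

`%Y-%m` extracts the year-month: 2014-08.

2014-08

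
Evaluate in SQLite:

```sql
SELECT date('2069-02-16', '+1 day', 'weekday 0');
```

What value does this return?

2069-02-17

Advancing 1 more day within February lands on 2069-02-17.
`weekday 0` advances to the next Sunday; 2069-02-17 is already a Sunday, so it stays at 2069-02-17.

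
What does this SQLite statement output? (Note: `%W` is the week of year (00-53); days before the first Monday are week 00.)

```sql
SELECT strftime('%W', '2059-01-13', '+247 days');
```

37

First apply '+247 days': 2059-01-13 → 2059-09-17.
2059-09-17 is a Wednesday. SQLite's %W counts Mondays since the year started; the result is 37.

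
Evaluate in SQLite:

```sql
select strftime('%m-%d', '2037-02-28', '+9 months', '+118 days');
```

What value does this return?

First apply '+9 months', '+118 days': 2037-02-28 → 2038-03-26.
`%m-%d` extracts the month-day: 03-26.

03-26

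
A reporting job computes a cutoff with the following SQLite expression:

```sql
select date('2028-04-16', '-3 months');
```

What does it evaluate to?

2028-01-16

Adding -3 months to 2028-04-16 gives 2028-01-16.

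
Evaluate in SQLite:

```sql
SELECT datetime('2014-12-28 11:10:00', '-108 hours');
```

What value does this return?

2014-12-23 23:10:00

-108 hours from 2014-12-28 11:10:00 is 2014-12-23 23:10:00 (crosses midnight).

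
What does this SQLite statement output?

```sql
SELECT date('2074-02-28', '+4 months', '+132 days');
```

2074-11-07

Adding +4 months to 2074-02-28 gives 2074-06-28.
Applying '+132 days' to 2074-06-28: counting 132 days forward gives 2074-11-07.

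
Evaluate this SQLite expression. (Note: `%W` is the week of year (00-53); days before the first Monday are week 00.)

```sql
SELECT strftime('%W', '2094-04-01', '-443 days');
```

02

First apply '-443 days': 2094-04-01 → 2093-01-13.
2093-01-13 is a Tuesday. SQLite's %W counts Mondays since the year started; the result is 02.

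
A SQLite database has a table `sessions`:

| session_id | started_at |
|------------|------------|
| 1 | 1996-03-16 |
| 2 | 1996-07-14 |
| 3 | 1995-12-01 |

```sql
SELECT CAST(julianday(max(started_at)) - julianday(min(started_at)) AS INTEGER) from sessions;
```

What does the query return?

226

MIN = 1995-12-01, MAX = 1996-07-14.
30 days remain in December 1995 after the 1st (31 − 1).
Full months from January 1996 through June 1996 contribute their day counts.
Then 14 days into July 1996.
Total: 30 + 31 + 29 + 31 + 30 + 31 + 30 + 14 = 226.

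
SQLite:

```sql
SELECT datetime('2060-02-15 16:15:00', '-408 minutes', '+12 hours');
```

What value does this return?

2060-02-15 21:27:00

408 minutes = 6h 48m; -408 minutes from 2060-02-15 16:15:00 is 2060-02-15 09:27:00.
+12 hours from 2060-02-15 09:27:00 is 2060-02-15 21:27:00.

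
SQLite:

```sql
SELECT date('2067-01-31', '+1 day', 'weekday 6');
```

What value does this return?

2067-02-05

January 2067 has 31 days; 0 remain after the 31st, so 1 days reach 2067-02-01.
`weekday 6` advances to the next Saturday; 2067-02-01 is a Tuesday, so it moves forward to 2067-02-05.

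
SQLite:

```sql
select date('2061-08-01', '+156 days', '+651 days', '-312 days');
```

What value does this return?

Applying '+156 days' to 2061-08-01: counting 156 days forward gives 2062-01-04.
Applying '+651 days' to 2062-01-04: counting 651 days forward gives 2063-10-17.
Applying '-312 days' to 2063-10-17: counting 312 days back gives 2062-12-09.

2062-12-09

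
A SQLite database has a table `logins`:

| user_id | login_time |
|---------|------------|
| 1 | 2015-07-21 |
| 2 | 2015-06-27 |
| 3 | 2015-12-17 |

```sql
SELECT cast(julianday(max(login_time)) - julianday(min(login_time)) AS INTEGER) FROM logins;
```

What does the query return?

MIN = 2015-06-27, MAX = 2015-12-17.
3 days remain in June 2015 after the 27th (30 − 27).
July 2015: 31 days.
August 2015: 31 days.
September 2015: 30 days.
October 2015: 31 days.
November 2015: 30 days.
Then 17 days into December 2015.
Total: 3 + 31 + 31 + 30 + 31 + 30 + 17 = 173.

173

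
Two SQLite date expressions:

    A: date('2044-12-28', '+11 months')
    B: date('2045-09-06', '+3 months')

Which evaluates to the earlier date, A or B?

A = 2045-11-28.
B = 2045-12-06.
A is earlier.

A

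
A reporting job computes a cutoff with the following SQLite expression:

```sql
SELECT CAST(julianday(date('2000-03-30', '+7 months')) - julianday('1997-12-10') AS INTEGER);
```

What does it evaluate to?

1055

Adding +7 months to 2000-03-30 gives 2000-10-30.
21 days remain in December 1997 after the 10th (31 − 10).
Full months from January 1998 through September 2000 contribute their day counts.
Then 30 days into October 2000.
Total: 21 + 31 + 28 + 31 + 30 + 31 + 30 + 31 + 31 + 30 + 31 + 30 + 31 + 31 + 28 + 31 + 30 + 31 + 30 + 31 + 31 + 30 + 31 + 30 + 31 + 31 + 29 + 31 + 30 + 31 + 30 + 31 + 31 + 30 + 30 = 1055.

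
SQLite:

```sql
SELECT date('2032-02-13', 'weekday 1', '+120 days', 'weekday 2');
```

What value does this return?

`weekday 1` advances to the next Monday; 2032-02-13 is a Friday, so it moves forward to 2032-02-16.
Applying '+120 days' to 2032-02-16: counting 120 days forward gives 2032-06-15.
`weekday 2` advances to the next Tuesday; 2032-06-15 is already a Tuesday, so it stays at 2032-06-15.

2032-06-15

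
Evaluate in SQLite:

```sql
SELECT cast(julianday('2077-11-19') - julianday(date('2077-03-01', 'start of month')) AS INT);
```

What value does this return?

263

`start of month` rewinds 2077-03-01 to 2077-03-01.
30 days remain in March 2077 after the 1st (31 − 1).
Full months from April 2077 through October 2077 contribute their day counts.
Then 19 days into November 2077.
Total: 30 + 30 + 31 + 30 + 31 + 31 + 30 + 31 + 19 = 263.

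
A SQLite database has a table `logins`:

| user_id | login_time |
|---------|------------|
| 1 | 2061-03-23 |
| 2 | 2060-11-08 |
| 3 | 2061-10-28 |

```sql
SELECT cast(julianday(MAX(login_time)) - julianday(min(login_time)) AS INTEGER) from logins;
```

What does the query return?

354

MIN = 2060-11-08, MAX = 2061-10-28.
22 days remain in November 2060 after the 8th (30 − 8).
Full months from December 2060 through September 2061 contribute their day counts.
Then 28 days into October 2061.
Total: 22 + 31 + 31 + 28 + 31 + 30 + 31 + 30 + 31 + 31 + 30 + 28 = 354.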